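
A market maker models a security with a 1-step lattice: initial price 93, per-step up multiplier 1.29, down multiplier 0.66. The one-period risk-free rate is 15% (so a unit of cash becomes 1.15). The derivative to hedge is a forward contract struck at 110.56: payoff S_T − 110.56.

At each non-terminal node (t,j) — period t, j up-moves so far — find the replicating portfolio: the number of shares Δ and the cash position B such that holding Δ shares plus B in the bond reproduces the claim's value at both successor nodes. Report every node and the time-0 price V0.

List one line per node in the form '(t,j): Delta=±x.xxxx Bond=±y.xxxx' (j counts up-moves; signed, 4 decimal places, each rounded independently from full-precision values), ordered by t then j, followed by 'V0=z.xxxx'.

(0,0): Delta=1.0000 Bond=-96.1391
V0=-3.1391

The replicating-portfolio and risk-neutral prices coincide; use p* = (1.15−0.66)/(1.29−0.66) = 0.7778 for the latter.
Terminal payoffs: V(1,0)=-49.1800, V(1,1)=9.4100
(0,0): S=93.0000. Δ = (V_up−V_dn)/(S_up−S_dn) = (9.4100−-49.1800)/(119.9700−61.3800) = 1.0000. V = [p*·9.4100 + (1−p*)·-49.1800]/1.15 = -3.1391. B = V − Δ·S = -96.1391.
Each (Δ,B) replicates both successor values, so the strategy is self-financing and V0 is arbitrage-free.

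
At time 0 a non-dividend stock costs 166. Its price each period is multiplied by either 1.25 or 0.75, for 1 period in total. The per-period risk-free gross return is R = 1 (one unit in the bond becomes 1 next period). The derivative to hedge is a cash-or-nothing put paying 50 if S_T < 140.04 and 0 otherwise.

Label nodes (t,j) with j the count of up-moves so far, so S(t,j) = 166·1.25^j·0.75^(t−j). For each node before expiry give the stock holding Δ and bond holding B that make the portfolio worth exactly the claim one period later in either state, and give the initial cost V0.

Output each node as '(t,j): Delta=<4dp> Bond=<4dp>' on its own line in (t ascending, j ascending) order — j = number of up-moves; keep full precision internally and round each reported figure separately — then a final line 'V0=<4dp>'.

Risk-neutral probability p* = (R−d)/(u−d) = (1−0.75)/(1.25−0.75) = 0.5000.
Terminal values V(1,·): V(1,0)=50.0000, V(1,1)=0.0000
(0,0): S=166.0000. Δ = (V_up−V_dn)/(S_up−S_dn) = (0.0000−50.0000)/(207.5000−124.5000) = -0.6024. V = [p*·0.0000 + (1−p*)·50.0000]/1 = 25.0000. B = V − Δ·S = 125.0000.
Root portfolio cost Δ·166+B reproduces V0=25.0000.

(0,0): Delta=-0.6024 Bond=125.0000
V0=25.0000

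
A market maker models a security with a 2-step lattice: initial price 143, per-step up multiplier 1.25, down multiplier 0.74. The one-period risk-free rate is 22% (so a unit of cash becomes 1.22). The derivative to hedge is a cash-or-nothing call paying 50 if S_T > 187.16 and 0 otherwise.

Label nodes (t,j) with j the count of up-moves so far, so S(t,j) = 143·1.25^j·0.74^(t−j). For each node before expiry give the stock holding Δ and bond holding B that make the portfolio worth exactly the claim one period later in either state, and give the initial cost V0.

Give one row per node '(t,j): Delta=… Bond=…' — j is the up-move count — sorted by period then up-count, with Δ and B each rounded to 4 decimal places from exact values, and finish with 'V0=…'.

No-arbitrage ⇒ martingale measure with p* = (R−d)/(u−d) = 0.9412.
Terminal payoffs: V(2,0)=0.0000, V(2,1)=0.0000, V(2,2)=50.0000
(1,0): S=105.8200. Δ = (V_up−V_dn)/(S_up−S_dn) = (0.0000−0.0000)/(132.2750−78.3068) = 0.0000. V = [p*·0.0000 + (1−p*)·0.0000]/1.22 = 0.0000. B = V − Δ·S = 0.0000.
(1,1): S=178.7500. Δ = (V_up−V_dn)/(S_up−S_dn) = (50.0000−0.0000)/(223.4375−132.2750) = 0.5485. V = [p*·50.0000 + (1−p*)·0.0000]/1.22 = 38.5728. B = V − Δ·S = -59.4664.
(0,0): S=143.0000. Δ = (V_up−V_dn)/(S_up−S_dn) = (38.5728−0.0000)/(178.7500−105.8200) = 0.5289. V = [p*·38.5728 + (1−p*)·0.0000]/1.22 = 29.7572. B = V − Δ·S = -45.8757.
Self-financing check: at every node Δ·S+B equals the discounted successor values.

(0,0): Delta=0.5289 Bond=-45.8757
(1,0): Delta=0.0000 Bond=0.0000
(1,1): Delta=0.5485 Bond=-59.4664
V0=29.7572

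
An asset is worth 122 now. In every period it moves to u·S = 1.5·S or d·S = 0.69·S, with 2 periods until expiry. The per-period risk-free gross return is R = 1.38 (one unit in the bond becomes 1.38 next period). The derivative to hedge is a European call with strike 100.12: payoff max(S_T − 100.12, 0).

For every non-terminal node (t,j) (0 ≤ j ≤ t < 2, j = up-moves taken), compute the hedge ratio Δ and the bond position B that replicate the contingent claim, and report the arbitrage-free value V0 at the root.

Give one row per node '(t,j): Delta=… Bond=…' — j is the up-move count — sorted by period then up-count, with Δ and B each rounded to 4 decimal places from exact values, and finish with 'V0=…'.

(0,0): Delta=0.9543 Bond=-46.5173
(1,0): Delta=0.3835 Bond=-16.1420
(1,1): Delta=1.0000 Bond=-72.5507
V0=69.9115

Since d<R<u, set p* = (R−d)/(u−d) = 0.8519; price each node as the discounted p*-expectation of its children.
Terminal values V(2,·): V(2,0)=0.0000, V(2,1)=26.1500, V(2,2)=174.3800
(1,0): S=84.1800. Δ = (V_up−V_dn)/(S_up−S_dn) = (26.1500−0.0000)/(126.2700−58.0842) = 0.3835. V = [p*·26.1500 + (1−p*)·0.0000]/1.38 = 16.1420. B = V − Δ·S = -16.1420.
(1,1): S=183.0000. Δ = (V_up−V_dn)/(S_up−S_dn) = (174.3800−26.1500)/(274.5000−126.2700) = 1.0000. V = [p*·174.3800 + (1−p*)·26.1500]/1.38 = 110.4493. B = V − Δ·S = -72.5507.
(0,0): S=122.0000. Δ = (V_up−V_dn)/(S_up−S_dn) = (110.4493−16.1420)/(183.0000−84.1800) = 0.9543. V = [p*·110.4493 + (1−p*)·16.1420]/1.38 = 69.9115. B = V − Δ·S = -46.5173.
Self-financing check: at every node Δ·S+B equals the discounted successor values.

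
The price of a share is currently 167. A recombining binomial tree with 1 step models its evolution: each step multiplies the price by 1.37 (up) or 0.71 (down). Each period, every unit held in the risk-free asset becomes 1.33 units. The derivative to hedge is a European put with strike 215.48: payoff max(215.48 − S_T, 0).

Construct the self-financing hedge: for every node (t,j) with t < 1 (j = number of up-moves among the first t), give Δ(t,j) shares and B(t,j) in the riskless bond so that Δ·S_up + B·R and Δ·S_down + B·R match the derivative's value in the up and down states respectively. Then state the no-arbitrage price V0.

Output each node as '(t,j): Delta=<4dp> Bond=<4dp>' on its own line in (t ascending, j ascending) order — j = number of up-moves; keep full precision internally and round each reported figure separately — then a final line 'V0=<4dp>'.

Under the risk-neutral measure, an up-move has probability p* = (R−d)/(u−d) = 0.9394 and values discount at R = 1.33.
At expiry t=1: V(1,0)=96.9100, V(1,1)=0.0000
(0,0): S=167.0000. Δ = (V_up−V_dn)/(S_up−S_dn) = (0.0000−96.9100)/(228.7900−118.5700) = -0.8792. V = [p*·0.0000 + (1−p*)·96.9100]/1.33 = 4.4160. B = V − Δ·S = 151.2494.
The time-0 hedge costs 4.4160, which is the no-arbitrage price.

(0,0): Delta=-0.8792 Bond=151.2494
V0=4.4160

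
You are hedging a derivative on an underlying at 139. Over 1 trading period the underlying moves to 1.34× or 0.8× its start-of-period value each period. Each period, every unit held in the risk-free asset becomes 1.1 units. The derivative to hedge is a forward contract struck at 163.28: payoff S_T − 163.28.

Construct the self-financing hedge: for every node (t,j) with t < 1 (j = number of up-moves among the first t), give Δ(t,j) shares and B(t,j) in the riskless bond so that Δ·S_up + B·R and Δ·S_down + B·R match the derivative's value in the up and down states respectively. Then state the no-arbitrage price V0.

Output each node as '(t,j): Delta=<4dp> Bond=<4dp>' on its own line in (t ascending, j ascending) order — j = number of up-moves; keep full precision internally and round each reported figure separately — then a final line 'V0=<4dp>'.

(0,0): Delta=1.0000 Bond=-148.4364
V0=-9.4364

Since d<R<u, set p* = (R−d)/(u−d) = 0.5556; price each node as the discounted p*-expectation of its children.
At expiry t=1: V(1,0)=-52.0800, V(1,1)=22.9800
(0,0): S=139.0000. Δ = (V_up−V_dn)/(S_up−S_dn) = (22.9800−-52.0800)/(186.2600−111.2000) = 1.0000. V = [p*·22.9800 + (1−p*)·-52.0800]/1.1 = -9.4364. B = V − Δ·S = -148.4364.
Root portfolio cost Δ·139+B reproduces V0=-9.4364.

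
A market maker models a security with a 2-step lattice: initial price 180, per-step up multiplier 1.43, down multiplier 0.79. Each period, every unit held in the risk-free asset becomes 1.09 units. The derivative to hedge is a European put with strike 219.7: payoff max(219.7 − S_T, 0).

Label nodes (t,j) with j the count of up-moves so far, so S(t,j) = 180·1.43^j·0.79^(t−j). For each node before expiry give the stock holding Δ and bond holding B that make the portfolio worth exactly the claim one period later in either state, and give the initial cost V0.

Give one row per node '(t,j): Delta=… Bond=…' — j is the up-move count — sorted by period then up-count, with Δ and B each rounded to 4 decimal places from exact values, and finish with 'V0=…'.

(0,0): Delta=-0.4461 Bond=112.6540
(1,0): Delta=-1.0000 Bond=201.5596
(1,1): Delta=-0.0993 Bond=33.5238
V0=32.3588

No-arbitrage ⇒ martingale measure with p* = (R−d)/(u−d) = 0.4688.
At expiry t=2: V(2,0)=107.3620, V(2,1)=16.3540, V(2,2)=0.0000
  t=1,j=0: stock 142.2000 → up 203.3460 (V=16.3540), down 112.3380 (V=107.3620). Price 59.3596; hedge Δ=-1.0000, bond B=201.5596.
  t=1,j=1: stock 257.4000 → up 368.0820 (V=0.0000), down 203.3460 (V=16.3540). Price 7.9707; hedge Δ=-0.0993, bond B=33.5238.
  t=0,j=0: stock 180.0000 → up 257.4000 (V=7.9707), down 142.2000 (V=59.3596). Price 32.3588; hedge Δ=-0.4461, bond B=112.6540.
Check: Δ(0,0)·S0 + B(0,0) = 32.3588 = V0.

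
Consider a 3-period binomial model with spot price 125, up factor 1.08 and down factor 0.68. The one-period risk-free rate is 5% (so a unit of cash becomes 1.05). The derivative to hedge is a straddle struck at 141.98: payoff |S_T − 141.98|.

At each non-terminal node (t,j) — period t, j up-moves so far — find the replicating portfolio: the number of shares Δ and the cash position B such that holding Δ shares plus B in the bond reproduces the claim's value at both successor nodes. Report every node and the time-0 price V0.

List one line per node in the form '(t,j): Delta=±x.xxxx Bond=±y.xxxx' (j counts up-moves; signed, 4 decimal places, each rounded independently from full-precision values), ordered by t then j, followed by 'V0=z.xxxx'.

The replicating-portfolio and risk-neutral prices coincide; use p* = (1.05−0.68)/(1.08−0.68) = 0.9250 for the latter.
Terminal values V(3,·): V(3,0)=102.6760, V(3,1)=79.5560, V(3,2)=42.8360, V(3,3)=15.4840
(2,0): S=57.8000. Δ = (V_up−V_dn)/(S_up−S_dn) = (79.5560−102.6760)/(62.4240−39.3040) = -1.0000. V = [p*·79.5560 + (1−p*)·102.6760]/1.05 = 77.4190. B = V − Δ·S = 135.2190.
(2,1): S=91.8000. Δ = (V_up−V_dn)/(S_up−S_dn) = (42.8360−79.5560)/(99.1440−62.4240) = -1.0000. V = [p*·42.8360 + (1−p*)·79.5560]/1.05 = 43.4190. B = V − Δ·S = 135.2190.
(2,2): S=145.8000. Δ = (V_up−V_dn)/(S_up−S_dn) = (15.4840−42.8360)/(157.4640−99.1440) = -0.4690. V = [p*·15.4840 + (1−p*)·42.8360]/1.05 = 16.7004. B = V − Δ·S = 85.0804.
(1,0): S=85.0000. Δ = (V_up−V_dn)/(S_up−S_dn) = (43.4190−77.4190)/(91.8000−57.8000) = -1.0000. V = [p*·43.4190 + (1−p*)·77.4190]/1.05 = 43.7800. B = V − Δ·S = 128.7800.
(1,1): S=135.0000. Δ = (V_up−V_dn)/(S_up−S_dn) = (16.7004−43.4190)/(145.8000−91.8000) = -0.4948. V = [p*·16.7004 + (1−p*)·43.4190]/1.05 = 17.8136. B = V − Δ·S = 84.6103.
(0,0): S=125.0000. Δ = (V_up−V_dn)/(S_up−S_dn) = (17.8136−43.7800)/(135.0000−85.0000) = -0.5193. V = [p*·17.8136 + (1−p*)·43.7800]/1.05 = 18.8201. B = V − Δ·S = 83.7362.
Self-financing check: at every node Δ·S+B equals the discounted successor values.

(0,0): Delta=-0.5193 Bond=83.7362
(1,0): Delta=-1.0000 Bond=128.7800
(1,1): Delta=-0.4948 Bond=84.6103
(2,0): Delta=-1.0000 Bond=135.2190
(2,1): Delta=-1.0000 Bond=135.2190
(2,2): Delta=-0.4690 Bond=85.0804
V0=18.8201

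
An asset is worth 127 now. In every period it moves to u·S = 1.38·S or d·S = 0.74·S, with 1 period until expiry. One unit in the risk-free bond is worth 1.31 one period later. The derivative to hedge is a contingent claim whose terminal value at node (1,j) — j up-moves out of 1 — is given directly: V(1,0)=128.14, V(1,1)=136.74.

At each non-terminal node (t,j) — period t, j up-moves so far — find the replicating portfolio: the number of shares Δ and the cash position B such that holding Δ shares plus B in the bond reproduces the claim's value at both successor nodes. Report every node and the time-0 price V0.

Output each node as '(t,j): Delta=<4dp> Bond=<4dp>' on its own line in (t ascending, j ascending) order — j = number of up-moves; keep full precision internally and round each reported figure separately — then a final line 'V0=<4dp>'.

(0,0): Delta=0.1058 Bond=90.2261
V0=103.6636

No-arbitrage ⇒ martingale measure with p* = (R−d)/(u−d) = 0.8906.
Payoff layer (t=1): V(1,0)=128.1400, V(1,1)=136.7400
  t=0,j=0: stock 127.0000 → up 175.2600 (V=136.7400), down 93.9800 (V=128.1400). Price 103.6636; hedge Δ=0.1058, bond B=90.2261.
The time-0 hedge costs 103.6636, which is the no-arbitrage price.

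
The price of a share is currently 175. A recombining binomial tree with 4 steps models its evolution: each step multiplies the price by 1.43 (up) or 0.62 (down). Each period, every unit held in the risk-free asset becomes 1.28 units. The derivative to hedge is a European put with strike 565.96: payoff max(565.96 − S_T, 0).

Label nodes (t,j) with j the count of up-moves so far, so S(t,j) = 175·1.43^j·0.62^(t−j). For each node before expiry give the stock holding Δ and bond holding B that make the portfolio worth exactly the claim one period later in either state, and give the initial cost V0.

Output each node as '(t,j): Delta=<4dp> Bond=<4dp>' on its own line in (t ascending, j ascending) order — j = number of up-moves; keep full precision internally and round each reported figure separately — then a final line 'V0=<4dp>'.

No-arbitrage ⇒ martingale measure with p* = (R−d)/(u−d) = 0.8148.
Terminal payoffs: V(4,0)=540.1014, V(4,1)=506.3184, V(4,2)=428.3996, V(4,3)=248.6835, V(4,4)=0.0000
  t=3,j=0: stock 41.7074 → up 59.6416 (V=506.3184), down 25.8586 (V=540.1014). Price 400.4489; hedge Δ=-1.0000, bond B=442.1562.
  t=3,j=1: stock 96.1961 → up 137.5604 (V=428.3996), down 59.6416 (V=506.3184). Price 345.9602; hedge Δ=-1.0000, bond B=442.1563.
  t=3,j=2: stock 221.8716 → up 317.2765 (V=248.6835), down 137.5604 (V=428.3996). Price 220.2846; hedge Δ=-1.0000, bond B=442.1562.
  t=3,j=3: stock 511.7362 → up 731.7828 (V=0.0000), down 317.2765 (V=248.6835). Price 35.9785; hedge Δ=-0.6000, bond B=342.9952.
  t=2,j=0: stock 67.2700 → up 96.1961 (V=345.9602), down 41.7074 (V=400.4489). Price 278.1646; hedge Δ=-1.0000, bond B=345.4346.
  t=2,j=1: stock 155.1550 → up 221.8716 (V=220.2846), down 96.1961 (V=345.9602). Price 190.2796; hedge Δ=-1.0000, bond B=345.4346.
  t=2,j=2: stock 357.8575 → up 511.7362 (V=35.9785), down 221.8716 (V=220.2846). Price 54.7729; hedge Δ=-0.6358, bond B=282.3112.
  t=1,j=0: stock 108.5000 → up 155.1550 (V=190.2796), down 67.2700 (V=278.1646). Price 161.3708; hedge Δ=-1.0000, bond B=269.8708.
  t=1,j=1: stock 250.2500 → up 357.8575 (V=54.7729), down 155.1550 (V=190.2796). Price 62.3959; hedge Δ=-0.6685, bond B=229.6881.
  t=0,j=0: stock 175.0000 → up 250.2500 (V=62.3959), down 108.5000 (V=161.3708). Price 63.0661; hedge Δ=-0.6982, bond B=185.2573.
Check: Δ(0,0)·S0 + B(0,0) = 63.0661 = V0.

(0,0): Delta=-0.6982 Bond=185.2573
(1,0): Delta=-1.0000 Bond=269.8708
(1,1): Delta=-0.6685 Bond=229.6881
(2,0): Delta=-1.0000 Bond=345.4346
(2,1): Delta=-1.0000 Bond=345.4346
(2,2): Delta=-0.6358 Bond=282.3112
(3,0): Delta=-1.0000 Bond=442.1562
(3,1): Delta=-1.0000 Bond=442.1563
(3,2): Delta=-1.0000 Bond=442.1562
(3,3): Delta=-0.6000 Bond=342.9952
V0=63.0661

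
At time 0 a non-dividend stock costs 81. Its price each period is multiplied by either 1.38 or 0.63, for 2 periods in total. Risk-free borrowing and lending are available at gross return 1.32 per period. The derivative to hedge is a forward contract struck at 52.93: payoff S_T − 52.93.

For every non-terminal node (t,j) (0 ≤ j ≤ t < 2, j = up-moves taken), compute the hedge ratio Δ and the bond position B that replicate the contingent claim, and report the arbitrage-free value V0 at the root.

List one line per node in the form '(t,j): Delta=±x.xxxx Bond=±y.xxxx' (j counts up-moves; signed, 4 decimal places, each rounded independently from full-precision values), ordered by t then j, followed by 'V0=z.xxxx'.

(0,0): Delta=1.0000 Bond=-30.3776
(1,0): Delta=1.0000 Bond=-40.0985
(1,1): Delta=1.0000 Bond=-40.0985
V0=50.6224

No-arbitrage ⇒ martingale measure with p* = (R−d)/(u−d) = 0.9200.
Terminal payoffs: V(2,0)=-20.7811, V(2,1)=17.4914, V(2,2)=101.3264
Node (1,0) S=51.0300: V=(p*·17.4914+(1−p*)·-20.7811)/1.32=10.9315; Δ=(17.4914−-20.7811)/(70.4214−32.1489)=1.0000; B=V−Δ·S=-40.0985
Node (1,1) S=111.7800: V=(p*·101.3264+(1−p*)·17.4914)/1.32=71.6815; Δ=(101.3264−17.4914)/(154.2564−70.4214)=1.0000; B=V−Δ·S=-40.0985
Node (0,0) S=81.0000: V=(p*·71.6815+(1−p*)·10.9315)/1.32=50.6224; Δ=(71.6815−10.9315)/(111.7800−51.0300)=1.0000; B=V−Δ·S=-30.3776
Self-financing check: at every node Δ·S+B equals the discounted successor values.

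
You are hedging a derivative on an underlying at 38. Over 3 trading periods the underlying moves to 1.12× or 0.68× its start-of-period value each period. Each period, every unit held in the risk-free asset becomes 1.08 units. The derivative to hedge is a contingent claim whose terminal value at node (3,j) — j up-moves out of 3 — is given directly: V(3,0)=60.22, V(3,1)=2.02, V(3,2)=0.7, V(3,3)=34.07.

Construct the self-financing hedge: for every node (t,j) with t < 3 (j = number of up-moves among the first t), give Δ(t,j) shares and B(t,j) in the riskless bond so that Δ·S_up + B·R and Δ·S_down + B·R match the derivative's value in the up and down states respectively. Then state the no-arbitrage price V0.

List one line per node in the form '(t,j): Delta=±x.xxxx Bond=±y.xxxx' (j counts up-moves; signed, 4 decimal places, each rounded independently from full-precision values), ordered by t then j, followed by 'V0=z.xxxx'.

Since d<R<u, set p* = (R−d)/(u−d) = 0.9091; price each node as the discounted p*-expectation of its children.
Terminal payoffs: V(3,0)=60.2200, V(3,1)=2.0200, V(3,2)=0.7000, V(3,3)=34.0700
Node (2,0) S=17.5712: V=(p*·2.0200+(1−p*)·60.2200)/1.08=6.7694; Δ=(2.0200−60.2200)/(19.6797−11.9484)=-7.5278; B=V−Δ·S=139.0421
Node (2,1) S=28.9408: V=(p*·0.7000+(1−p*)·2.0200)/1.08=0.7593; Δ=(0.7000−2.0200)/(32.4137−19.6797)=-0.1037; B=V−Δ·S=3.7593
Node (2,2) S=47.6672: V=(p*·34.0700+(1−p*)·0.7000)/1.08=28.7374; Δ=(34.0700−0.7000)/(53.3873−32.4137)=1.5911; B=V−Δ·S=-47.1035
Node (1,0) S=25.8400: V=(p*·0.7593+(1−p*)·6.7694)/1.08=1.2089; Δ=(0.7593−6.7694)/(28.9408−17.5712)=-0.5286; B=V−Δ·S=14.8682
Node (1,1) S=42.5600: V=(p*·28.7374+(1−p*)·0.7593)/1.08=24.2536; Δ=(28.7374−0.7593)/(47.6672−28.9408)=1.4940; B=V−Δ·S=-39.3330
Node (0,0) S=38.0000: V=(p*·24.2536+(1−p*)·1.2089)/1.08=20.5173; Δ=(24.2536−1.2089)/(42.5600−25.8400)=1.3783; B=V−Δ·S=-31.8571
The time-0 hedge costs 20.5173, which is the no-arbitrage price.

(0,0): Delta=1.3783 Bond=-31.8571
(1,0): Delta=-0.5286 Bond=14.8682
(1,1): Delta=1.4940 Bond=-39.3330
(2,0): Delta=-7.5278 Bond=139.0421
(2,1): Delta=-0.1037 Bond=3.7593
(2,2): Delta=1.5911 Bond=-47.1035
V0=20.5173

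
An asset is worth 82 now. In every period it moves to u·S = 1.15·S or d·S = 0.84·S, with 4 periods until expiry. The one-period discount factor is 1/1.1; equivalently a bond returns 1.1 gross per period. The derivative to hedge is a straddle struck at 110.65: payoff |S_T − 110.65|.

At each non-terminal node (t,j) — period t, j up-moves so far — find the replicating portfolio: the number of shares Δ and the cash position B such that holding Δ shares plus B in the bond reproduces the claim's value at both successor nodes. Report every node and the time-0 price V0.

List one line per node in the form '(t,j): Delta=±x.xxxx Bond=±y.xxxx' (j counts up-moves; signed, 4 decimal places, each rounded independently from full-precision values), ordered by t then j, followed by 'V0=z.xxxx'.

Risk-neutral probability p* = (R−d)/(u−d) = (1.1−0.84)/(1.15−0.84) = 0.8387.
Terminal payoffs: V(4,0)=69.8245, V(4,1)=54.7580, V(4,2)=34.1312, V(4,3)=5.8921, V(4,4)=32.7685
  t=3,j=0: stock 48.6017 → up 55.8920 (V=54.7580), down 40.8255 (V=69.8245). Price 51.9892; hedge Δ=-1.0000, bond B=100.5909.
  t=3,j=1: stock 66.5381 → up 76.5188 (V=34.1312), down 55.8920 (V=54.7580). Price 34.0528; hedge Δ=-1.0000, bond B=100.5909.
  t=3,j=2: stock 91.0938 → up 104.7579 (V=5.8921), down 76.5188 (V=34.1312). Price 9.4971; hedge Δ=-1.0000, bond B=100.5909.
  t=3,j=3: stock 124.7117 → up 143.4185 (V=32.7685), down 104.7579 (V=5.8921). Price 25.8487; hedge Δ=0.6952, bond B=-60.8493.
  t=2,j=0: stock 57.8592 → up 66.5381 (V=34.0528), down 48.6017 (V=51.9892). Price 33.5871; hedge Δ=-1.0000, bond B=91.4463.
  t=2,j=1: stock 79.2120 → up 91.0938 (V=9.4971), down 66.5381 (V=34.0528). Price 12.2343; hedge Δ=-1.0000, bond B=91.4463.
  t=2,j=2: stock 108.4450 → up 124.7117 (V=25.8487), down 91.0938 (V=9.4971). Price 21.1013; hedge Δ=0.4864, bond B=-31.6459.
  t=1,j=0: stock 68.8800 → up 79.2120 (V=12.2343), down 57.8592 (V=33.5871). Price 14.2530; hedge Δ=-1.0000, bond B=83.1330.
  t=1,j=1: stock 94.3000 → up 108.4450 (V=21.1013), down 79.2120 (V=12.2343). Price 17.8828; hedge Δ=0.3033, bond B=-10.7203.
  t=0,j=0: stock 82.0000 → up 94.3000 (V=17.8828), down 68.8800 (V=14.2530). Price 15.7249; hedge Δ=0.1428, bond B=4.0157.
The time-0 hedge costs 15.7249, which is the no-arbitrage price.

(0,0): Delta=0.1428 Bond=4.0157
(1,0): Delta=-1.0000 Bond=83.1330
(1,1): Delta=0.3033 Bond=-10.7203
(2,0): Delta=-1.0000 Bond=91.4463
(2,1): Delta=-1.0000 Bond=91.4463
(2,2): Delta=0.4864 Bond=-31.6459
(3,0): Delta=-1.0000 Bond=100.5909
(3,1): Delta=-1.0000 Bond=100.5909
(3,2): Delta=-1.0000 Bond=100.5909
(3,3): Delta=0.6952 Bond=-60.8493
V0=15.7249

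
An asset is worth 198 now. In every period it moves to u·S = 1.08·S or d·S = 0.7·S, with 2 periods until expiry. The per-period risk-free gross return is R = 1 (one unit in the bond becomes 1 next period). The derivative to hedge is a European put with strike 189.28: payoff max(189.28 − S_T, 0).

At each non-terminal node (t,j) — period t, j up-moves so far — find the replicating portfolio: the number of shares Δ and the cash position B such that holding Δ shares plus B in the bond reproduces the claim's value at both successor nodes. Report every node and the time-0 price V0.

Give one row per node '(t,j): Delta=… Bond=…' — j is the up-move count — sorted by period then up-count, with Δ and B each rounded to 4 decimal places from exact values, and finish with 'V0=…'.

(0,0): Delta=-0.5628 Bond=128.6837
(1,0): Delta=-1.0000 Bond=189.2800
(1,1): Delta=-0.4872 Bond=112.5246
V0=17.2499

Under the risk-neutral measure, an up-move has probability p* = (R−d)/(u−d) = 0.7895 and values discount at R = 1.
At expiry t=2: V(2,0)=92.2600, V(2,1)=39.5920, V(2,2)=0.0000
(1,0): S=138.6000. Δ = (V_up−V_dn)/(S_up−S_dn) = (39.5920−92.2600)/(149.6880−97.0200) = -1.0000. V = [p*·39.5920 + (1−p*)·92.2600]/1 = 50.6800. B = V − Δ·S = 189.2800.
(1,1): S=213.8400. Δ = (V_up−V_dn)/(S_up−S_dn) = (0.0000−39.5920)/(230.9472−149.6880) = -0.4872. V = [p*·0.0000 + (1−p*)·39.5920]/1 = 8.3352. B = V − Δ·S = 112.5246.
(0,0): S=198.0000. Δ = (V_up−V_dn)/(S_up−S_dn) = (8.3352−50.6800)/(213.8400−138.6000) = -0.5628. V = [p*·8.3352 + (1−p*)·50.6800]/1 = 17.2499. B = V − Δ·S = 128.6837.
Self-financing check: at every node Δ·S+B equals the discounted successor values.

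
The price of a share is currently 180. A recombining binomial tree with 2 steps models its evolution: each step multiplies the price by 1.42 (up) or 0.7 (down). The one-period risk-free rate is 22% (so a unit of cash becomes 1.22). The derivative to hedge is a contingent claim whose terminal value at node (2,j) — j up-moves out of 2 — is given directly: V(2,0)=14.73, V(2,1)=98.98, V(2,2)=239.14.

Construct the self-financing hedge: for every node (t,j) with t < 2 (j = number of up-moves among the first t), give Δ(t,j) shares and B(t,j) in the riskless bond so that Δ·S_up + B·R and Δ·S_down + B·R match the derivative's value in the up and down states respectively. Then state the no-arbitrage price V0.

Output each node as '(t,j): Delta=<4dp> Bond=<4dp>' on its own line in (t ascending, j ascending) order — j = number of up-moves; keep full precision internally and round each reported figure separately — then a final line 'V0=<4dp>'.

Under the risk-neutral measure, an up-move has probability p* = (R−d)/(u−d) = 0.7222 and values discount at R = 1.22.
Terminal values V(2,·): V(2,0)=14.7300, V(2,1)=98.9800, V(2,2)=239.1400
Node (1,0) S=126.0000: V=(p*·98.9800+(1−p*)·14.7300)/1.22=61.9485; Δ=(98.9800−14.7300)/(178.9200−88.2000)=0.9287; B=V−Δ·S=-55.0653
Node (1,1) S=255.6000: V=(p*·239.1400+(1−p*)·98.9800)/1.22=164.1038; Δ=(239.1400−98.9800)/(362.9520−178.9200)=0.7616; B=V−Δ·S=-30.5628
Node (0,0) S=180.0000: V=(p*·164.1038+(1−p*)·61.9485)/1.22=111.2519; Δ=(164.1038−61.9485)/(255.6000−126.0000)=0.7882; B=V−Δ·S=-30.6304
The time-0 hedge costs 111.2519, which is the no-arbitrage price.

(0,0): Delta=0.7882 Bond=-30.6304
(1,0): Delta=0.9287 Bond=-55.0653
(1,1): Delta=0.7616 Bond=-30.5628
V0=111.2519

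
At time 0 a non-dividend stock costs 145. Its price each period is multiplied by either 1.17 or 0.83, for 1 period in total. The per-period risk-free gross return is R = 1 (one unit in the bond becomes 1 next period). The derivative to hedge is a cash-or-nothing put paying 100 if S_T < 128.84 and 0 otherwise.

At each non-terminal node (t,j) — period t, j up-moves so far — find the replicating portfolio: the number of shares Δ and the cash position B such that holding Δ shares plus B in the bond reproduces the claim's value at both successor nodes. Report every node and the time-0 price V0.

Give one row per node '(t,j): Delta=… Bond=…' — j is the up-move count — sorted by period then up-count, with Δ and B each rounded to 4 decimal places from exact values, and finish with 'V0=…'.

(0,0): Delta=-2.0284 Bond=344.1176
V0=50.0000

Under the risk-neutral measure, an up-move has probability p* = (R−d)/(u−d) = 0.5000 and values discount at R = 1.
At expiry t=1: V(1,0)=100.0000, V(1,1)=0.0000
  t=0,j=0: stock 145.0000 → up 169.6500 (V=0.0000), down 120.3500 (V=100.0000). Price 50.0000; hedge Δ=-2.0284, bond B=344.1176.
The time-0 hedge costs 50.0000, which is the no-arbitrage price.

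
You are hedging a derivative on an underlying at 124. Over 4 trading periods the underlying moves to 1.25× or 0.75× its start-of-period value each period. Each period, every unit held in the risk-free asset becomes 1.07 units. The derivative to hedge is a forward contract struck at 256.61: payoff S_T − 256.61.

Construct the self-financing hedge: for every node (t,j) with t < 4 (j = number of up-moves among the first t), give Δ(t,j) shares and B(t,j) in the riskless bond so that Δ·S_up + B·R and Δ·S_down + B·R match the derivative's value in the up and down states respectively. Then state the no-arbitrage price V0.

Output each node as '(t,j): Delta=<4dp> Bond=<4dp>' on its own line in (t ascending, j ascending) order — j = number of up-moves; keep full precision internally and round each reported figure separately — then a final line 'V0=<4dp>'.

No-arbitrage ⇒ martingale measure with p* = (R−d)/(u−d) = 0.6400.
Terminal payoffs: V(4,0)=-217.3756, V(4,1)=-191.2194, V(4,2)=-147.6256, V(4,3)=-74.9694, V(4,4)=46.1244
  t=3,j=0: stock 52.3125 → up 65.3906 (V=-191.2194), down 39.2344 (V=-217.3756). Price -187.5099; hedge Δ=1.0000, bond B=-239.8224.
  t=3,j=1: stock 87.1875 → up 108.9844 (V=-147.6256), down 65.3906 (V=-191.2194). Price -152.6349; hedge Δ=1.0000, bond B=-239.8224.
  t=3,j=2: stock 145.3125 → up 181.6406 (V=-74.9694), down 108.9844 (V=-147.6256). Price -94.5099; hedge Δ=1.0000, bond B=-239.8224.
  t=3,j=3: stock 242.1875 → up 302.7344 (V=46.1244), down 181.6406 (V=-74.9694). Price 2.3651; hedge Δ=1.0000, bond B=-239.8224.
  t=2,j=0: stock 69.7500 → up 87.1875 (V=-152.6349), down 52.3125 (V=-187.5099). Price -154.3831; hedge Δ=1.0000, bond B=-224.1331.
  t=2,j=1: stock 116.2500 → up 145.3125 (V=-94.5099), down 87.1875 (V=-152.6349). Price -107.8831; hedge Δ=1.0000, bond B=-224.1331.
  t=2,j=2: stock 193.7500 → up 242.1875 (V=2.3651), down 145.3125 (V=-94.5099). Price -30.3831; hedge Δ=1.0000, bond B=-224.1331.
  t=1,j=0: stock 93.0000 → up 116.2500 (V=-107.8831), down 69.7500 (V=-154.3831). Price -116.4702; hedge Δ=1.0000, bond B=-209.4702.
  t=1,j=1: stock 155.0000 → up 193.7500 (V=-30.3831), down 116.2500 (V=-107.8831). Price -54.4702; hedge Δ=1.0000, bond B=-209.4702.
  t=0,j=0: stock 124.0000 → up 155.0000 (V=-54.4702), down 93.0000 (V=-116.4702). Price -71.7665; hedge Δ=1.0000, bond B=-195.7665.
Each (Δ,B) replicates both successor values, so the strategy is self-financing and V0 is arbitrage-free.

(0,0): Delta=1.0000 Bond=-195.7665
(1,0): Delta=1.0000 Bond=-209.4702
(1,1): Delta=1.0000 Bond=-209.4702
(2,0): Delta=1.0000 Bond=-224.1331
(2,1): Delta=1.0000 Bond=-224.1331
(2,2): Delta=1.0000 Bond=-224.1331
(3,0): Delta=1.0000 Bond=-239.8224
(3,1): Delta=1.0000 Bond=-239.8224
(3,2): Delta=1.0000 Bond=-239.8224
(3,3): Delta=1.0000 Bond=-239.8224
V0=-71.7665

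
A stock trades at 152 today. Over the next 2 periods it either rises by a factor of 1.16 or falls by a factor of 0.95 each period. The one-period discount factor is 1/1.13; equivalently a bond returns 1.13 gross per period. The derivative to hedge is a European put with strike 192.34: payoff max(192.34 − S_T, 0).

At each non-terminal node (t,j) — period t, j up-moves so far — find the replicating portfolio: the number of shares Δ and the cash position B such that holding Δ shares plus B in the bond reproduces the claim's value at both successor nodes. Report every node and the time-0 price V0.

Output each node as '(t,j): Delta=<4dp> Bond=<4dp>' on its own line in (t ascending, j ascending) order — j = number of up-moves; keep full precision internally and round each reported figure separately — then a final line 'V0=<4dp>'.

(0,0): Delta=-0.7103 Bond=113.6095
(1,0): Delta=-1.0000 Bond=170.2124
(1,1): Delta=-0.6708 Bond=121.4065
V0=5.6449

No-arbitrage ⇒ martingale measure with p* = (R−d)/(u−d) = 0.8571.
At expiry t=2: V(2,0)=55.1600, V(2,1)=24.8360, V(2,2)=0.0000
(1,0): S=144.4000. Δ = (V_up−V_dn)/(S_up−S_dn) = (24.8360−55.1600)/(167.5040−137.1800) = -1.0000. V = [p*·24.8360 + (1−p*)·55.1600]/1.13 = 25.8124. B = V − Δ·S = 170.2124.
(1,1): S=176.3200. Δ = (V_up−V_dn)/(S_up−S_dn) = (0.0000−24.8360)/(204.5312−167.5040) = -0.6708. V = [p*·0.0000 + (1−p*)·24.8360]/1.13 = 3.1398. B = V − Δ·S = 121.4065.
(0,0): S=152.0000. Δ = (V_up−V_dn)/(S_up−S_dn) = (3.1398−25.8124)/(176.3200−144.4000) = -0.7103. V = [p*·3.1398 + (1−p*)·25.8124]/1.13 = 5.6449. B = V − Δ·S = 113.6095.
Root portfolio cost Δ·152+B reproduces V0=5.6449.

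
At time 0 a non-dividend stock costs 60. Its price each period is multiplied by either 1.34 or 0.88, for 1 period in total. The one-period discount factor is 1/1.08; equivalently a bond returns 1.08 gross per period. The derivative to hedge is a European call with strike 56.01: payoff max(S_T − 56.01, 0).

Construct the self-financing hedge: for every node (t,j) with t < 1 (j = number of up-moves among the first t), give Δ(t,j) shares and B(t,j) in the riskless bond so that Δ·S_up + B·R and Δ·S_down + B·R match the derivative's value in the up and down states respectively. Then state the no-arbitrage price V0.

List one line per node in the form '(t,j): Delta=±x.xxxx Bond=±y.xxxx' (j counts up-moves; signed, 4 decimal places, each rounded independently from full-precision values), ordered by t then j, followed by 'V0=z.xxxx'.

(0,0): Delta=0.8837 Bond=-43.2029
V0=9.8188

Risk-neutral probability p* = (R−d)/(u−d) = (1.08−0.88)/(1.34−0.88) = 0.4348.
At expiry t=1: V(1,0)=0.0000, V(1,1)=24.3900
(0,0): S=60.0000. Δ = (V_up−V_dn)/(S_up−S_dn) = (24.3900−0.0000)/(80.4000−52.8000) = 0.8837. V = [p*·24.3900 + (1−p*)·0.0000]/1.08 = 9.8188. B = V − Δ·S = -43.2029.
Self-financing check: at every node Δ·S+B equals the discounted successor values.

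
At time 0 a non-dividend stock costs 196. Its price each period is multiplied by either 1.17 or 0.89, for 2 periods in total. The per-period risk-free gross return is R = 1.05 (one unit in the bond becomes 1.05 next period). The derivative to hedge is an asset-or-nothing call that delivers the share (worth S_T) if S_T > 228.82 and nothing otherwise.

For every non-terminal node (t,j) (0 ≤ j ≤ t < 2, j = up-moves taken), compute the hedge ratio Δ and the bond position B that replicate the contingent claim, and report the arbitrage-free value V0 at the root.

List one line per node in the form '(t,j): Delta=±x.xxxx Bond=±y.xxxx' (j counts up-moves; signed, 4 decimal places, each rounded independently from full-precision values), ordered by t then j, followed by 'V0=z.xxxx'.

Under the risk-neutral measure, an up-move has probability p* = (R−d)/(u−d) = 0.5714 and values discount at R = 1.05.
Payoff layer (t=2): V(2,0)=0.0000, V(2,1)=0.0000, V(2,2)=268.3044
  t=1,j=0: stock 174.4400 → up 204.0948 (V=0.0000), down 155.2516 (V=0.0000). Price 0.0000; hedge Δ=0.0000, bond B=0.0000.
  t=1,j=1: stock 229.3200 → up 268.3044 (V=268.3044), down 204.0948 (V=0.0000). Price 146.0160; hedge Δ=4.1786, bond B=-812.2140.
  t=0,j=0: stock 196.0000 → up 229.3200 (V=146.0160), down 174.4400 (V=0.0000). Price 79.4645; hedge Δ=2.6606, bond B=-442.0212.
The time-0 hedge costs 79.4645, which is the no-arbitrage price.

(0,0): Delta=2.6606 Bond=-442.0212
(1,0): Delta=0.0000 Bond=0.0000
(1,1): Delta=4.1786 Bond=-812.2140
V0=79.4645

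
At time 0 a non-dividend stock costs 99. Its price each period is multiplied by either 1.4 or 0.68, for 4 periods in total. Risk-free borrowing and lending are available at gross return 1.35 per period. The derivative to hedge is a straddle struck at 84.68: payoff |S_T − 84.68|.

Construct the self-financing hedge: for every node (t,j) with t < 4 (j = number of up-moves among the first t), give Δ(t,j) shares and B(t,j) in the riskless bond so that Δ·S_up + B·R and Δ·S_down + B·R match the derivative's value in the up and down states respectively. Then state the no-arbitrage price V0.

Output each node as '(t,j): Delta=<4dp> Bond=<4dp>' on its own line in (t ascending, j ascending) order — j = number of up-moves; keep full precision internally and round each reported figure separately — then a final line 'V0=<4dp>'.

Since d<R<u, set p* = (R−d)/(u−d) = 0.9306; price each node as the discounted p*-expectation of its children.
Payoff layer (t=4): V(4,0)=63.5124, V(4,1)=41.0997, V(4,2)=5.0441, V(4,3)=100.0461, V(4,4)=295.6384
  t=3,j=0: stock 31.1288 → up 43.5803 (V=41.0997), down 21.1676 (V=63.5124). Price 31.5972; hedge Δ=-1.0000, bond B=62.7259.
  t=3,j=1: stock 64.0886 → up 89.7241 (V=5.0441), down 43.5803 (V=41.0997). Price 5.5911; hedge Δ=-0.7814, bond B=55.6683.
  t=3,j=2: stock 131.9472 → up 184.7261 (V=100.0461), down 89.7241 (V=5.0441). Price 69.2213; hedge Δ=1.0000, bond B=-62.7259.
  t=3,j=3: stock 271.6560 → up 380.3184 (V=295.6384), down 184.7261 (V=100.0461). Price 208.9301; hedge Δ=1.0000, bond B=-62.7259.
  t=2,j=0: stock 45.7776 → up 64.0886 (V=5.5911), down 31.1288 (V=31.5972). Price 5.4793; hedge Δ=-0.7890, bond B=41.5989.
  t=2,j=1: stock 94.2480 → up 131.9472 (V=69.2213), down 64.0886 (V=5.5911). Price 48.0019; hedge Δ=0.9377, bond B=-40.3734.
  t=2,j=2: stock 194.0400 → up 271.6560 (V=208.9301), down 131.9472 (V=69.2213). Price 147.5764; hedge Δ=1.0000, bond B=-46.4636.
  t=1,j=0: stock 67.3200 → up 94.2480 (V=48.0019), down 45.7776 (V=5.4793). Price 33.3696; hedge Δ=0.8773, bond B=-25.6895.
  t=1,j=1: stock 138.6000 → up 194.0400 (V=147.5764), down 94.2480 (V=48.0019). Price 104.1937; hedge Δ=0.9978, bond B=-34.1042.
  t=0,j=0: stock 99.0000 → up 138.6000 (V=104.1937), down 67.3200 (V=33.3696). Price 73.5373; hedge Δ=0.9936, bond B=-24.8295.
Self-financing check: at every node Δ·S+B equals the discounted successor values.

(0,0): Delta=0.9936 Bond=-24.8295
(1,0): Delta=0.8773 Bond=-25.6895
(1,1): Delta=0.9978 Bond=-34.1042
(2,0): Delta=-0.7890 Bond=41.5989
(2,1): Delta=0.9377 Bond=-40.3734
(2,2): Delta=1.0000 Bond=-46.4636
(3,0): Delta=-1.0000 Bond=62.7259
(3,1): Delta=-0.7814 Bond=55.6683
(3,2): Delta=1.0000 Bond=-62.7259
(3,3): Delta=1.0000 Bond=-62.7259
V0=73.5373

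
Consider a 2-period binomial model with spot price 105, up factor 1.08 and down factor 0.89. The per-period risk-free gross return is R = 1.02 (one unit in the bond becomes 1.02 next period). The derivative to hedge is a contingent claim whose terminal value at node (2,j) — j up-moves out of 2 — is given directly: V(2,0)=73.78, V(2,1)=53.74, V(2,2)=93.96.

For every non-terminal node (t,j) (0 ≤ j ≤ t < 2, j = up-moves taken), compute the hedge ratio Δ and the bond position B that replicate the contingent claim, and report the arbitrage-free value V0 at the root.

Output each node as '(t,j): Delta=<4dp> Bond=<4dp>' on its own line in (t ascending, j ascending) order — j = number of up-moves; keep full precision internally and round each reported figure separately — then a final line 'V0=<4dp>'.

(0,0): Delta=1.0414 Bond=-37.6706
(1,0): Delta=-1.1287 Bond=164.3643
(1,1): Delta=1.8667 Bond=-132.0186
V0=71.6717

Under the risk-neutral measure, an up-move has probability p* = (R−d)/(u−d) = 0.6842 and values discount at R = 1.02.
Payoff layer (t=2): V(2,0)=73.7800, V(2,1)=53.7400, V(2,2)=93.9600
  t=1,j=0: stock 93.4500 → up 100.9260 (V=53.7400), down 83.1705 (V=73.7800). Price 58.8906; hedge Δ=-1.1287, bond B=164.3643.
  t=1,j=1: stock 113.4000 → up 122.4720 (V=93.9600), down 100.9260 (V=53.7400). Price 79.6656; hedge Δ=1.8667, bond B=-132.0186.
  t=0,j=0: stock 105.0000 → up 113.4000 (V=79.6656), down 93.4500 (V=58.8906). Price 71.6717; hedge Δ=1.0414, bond B=-37.6706.
The time-0 hedge costs 71.6717, which is the no-arbitrage price.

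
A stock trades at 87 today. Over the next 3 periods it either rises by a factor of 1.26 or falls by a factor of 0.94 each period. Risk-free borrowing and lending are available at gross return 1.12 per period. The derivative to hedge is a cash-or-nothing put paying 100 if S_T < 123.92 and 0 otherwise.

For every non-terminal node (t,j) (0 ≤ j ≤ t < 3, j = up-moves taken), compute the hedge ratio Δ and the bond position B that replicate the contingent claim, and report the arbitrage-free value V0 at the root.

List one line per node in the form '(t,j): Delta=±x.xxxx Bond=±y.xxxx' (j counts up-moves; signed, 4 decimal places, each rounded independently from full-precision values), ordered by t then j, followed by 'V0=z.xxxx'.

(0,0): Delta=-1.4094 Bond=151.5661
(1,0): Delta=-1.9191 Bond=211.4432
(1,1): Delta=-1.1136 Bond=137.3291
(2,0): Delta=0.0000 Bond=89.2857
(2,1): Delta=-3.0327 Bond=351.5625
(2,2): Delta=0.0000 Bond=0.0000
V0=28.9508

Risk-neutral probability p* = (R−d)/(u−d) = (1.12−0.94)/(1.26−0.94) = 0.5625.
Terminal values V(3,·): V(3,0)=100.0000, V(3,1)=100.0000, V(3,2)=0.0000, V(3,3)=0.0000
  t=2,j=0: stock 76.8732 → up 96.8602 (V=100.0000), down 72.2608 (V=100.0000). Price 89.2857; hedge Δ=0.0000, bond B=89.2857.
  t=2,j=1: stock 103.0428 → up 129.8339 (V=0.0000), down 96.8602 (V=100.0000). Price 39.0625; hedge Δ=-3.0327, bond B=351.5625.
  t=2,j=2: stock 138.1212 → up 174.0327 (V=0.0000), down 129.8339 (V=0.0000). Price 0.0000; hedge Δ=0.0000, bond B=0.0000.
  t=1,j=0: stock 81.7800 → up 103.0428 (V=39.0625), down 76.8732 (V=89.2857). Price 54.4957; hedge Δ=-1.9191, bond B=211.4432.
  t=1,j=1: stock 109.6200 → up 138.1212 (V=0.0000), down 103.0428 (V=39.0625). Price 15.2588; hedge Δ=-1.1136, bond B=137.3291.
  t=0,j=0: stock 87.0000 → up 109.6200 (V=15.2588), down 81.7800 (V=54.4957). Price 28.9508; hedge Δ=-1.4094, bond B=151.5661.
Check: Δ(0,0)·S0 + B(0,0) = 28.9508 = V0.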